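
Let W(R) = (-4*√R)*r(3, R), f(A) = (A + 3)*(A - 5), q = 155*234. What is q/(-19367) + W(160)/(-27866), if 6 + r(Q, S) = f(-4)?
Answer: -36270/19367 + 24*√10/13933 ≈ -1.8673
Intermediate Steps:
q = 36270
f(A) = (-5 + A)*(3 + A) (f(A) = (3 + A)*(-5 + A) = (-5 + A)*(3 + A))
r(Q, S) = 3 (r(Q, S) = -6 + (-15 + (-4)² - 2*(-4)) = -6 + (-15 + 16 + 8) = -6 + 9 = 3)
W(R) = -12*√R (W(R) = -4*√R*3 = -12*√R)
q/(-19367) + W(160)/(-27866) = 36270/(-19367) - 48*√10/(-27866) = 36270*(-1/19367) - 48*√10*(-1/27866) = -36270/19367 - 48*√10*(-1/27866) = -36270/19367 + 24*√10/13933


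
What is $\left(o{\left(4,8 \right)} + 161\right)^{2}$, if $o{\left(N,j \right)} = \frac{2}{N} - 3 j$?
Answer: $\frac{75625}{4} \approx 18906.0$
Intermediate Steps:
$o{\left(N,j \right)} = - 3 j + \frac{2}{N}$
$\left(o{\left(4,8 \right)} + 161\right)^{2} = \left(\left(\left(-3\right) 8 + \frac{2}{4}\right) + 161\right)^{2} = \left(\left(-24 + 2 \cdot \frac{1}{4}\right) + 161\right)^{2} = \left(\left(-24 + \frac{1}{2}\right) + 161\right)^{2} = \left(- \frac{47}{2} + 161\right)^{2} = \left(\frac{275}{2}\right)^{2} = \frac{75625}{4}$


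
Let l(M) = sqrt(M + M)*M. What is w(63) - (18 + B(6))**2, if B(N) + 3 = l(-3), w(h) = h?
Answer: -108 + 90*I*sqrt(6) ≈ -108.0 + 220.45*I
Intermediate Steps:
l(M) = sqrt(2)*M**(3/2) (l(M) = sqrt(2*M)*M = (sqrt(2)*sqrt(M))*M = sqrt(2)*M**(3/2))
B(N) = -3 - 3*I*sqrt(6) (B(N) = -3 + sqrt(2)*(-3)**(3/2) = -3 + sqrt(2)*(-3*I*sqrt(3)) = -3 - 3*I*sqrt(6))
w(63) - (18 + B(6))**2 = 63 - (18 + (-3 - 3*I*sqrt(6)))**2 = 63 - (15 - 3*I*sqrt(6))**2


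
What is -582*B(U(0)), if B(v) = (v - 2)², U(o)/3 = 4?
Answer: -58200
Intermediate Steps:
U(o) = 12 (U(o) = 3*4 = 12)
B(v) = (-2 + v)²
-582*B(U(0)) = -582*(-2 + 12)² = -582*10² = -582*100 = -58200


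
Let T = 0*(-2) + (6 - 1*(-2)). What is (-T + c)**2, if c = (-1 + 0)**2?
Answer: 49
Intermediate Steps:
T = 8 (T = 0 + (6 + 2) = 0 + 8 = 8)
c = 1 (c = (-1)**2 = 1)
(-T + c)**2 = (-1*8 + 1)**2 = (-8 + 1)**2 = (-7)**2 = 49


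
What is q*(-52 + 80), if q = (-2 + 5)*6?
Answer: 504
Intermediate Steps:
q = 18 (q = 3*6 = 18)
q*(-52 + 80) = 18*(-52 + 80) = 18*28 = 504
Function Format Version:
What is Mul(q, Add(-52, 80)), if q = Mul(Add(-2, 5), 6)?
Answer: 504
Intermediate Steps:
q = 18 (q = Mul(3, 6) = 18)
Mul(q, Add(-52, 80)) = Mul(18, Add(-52, 80)) = Mul(18, 28) = 504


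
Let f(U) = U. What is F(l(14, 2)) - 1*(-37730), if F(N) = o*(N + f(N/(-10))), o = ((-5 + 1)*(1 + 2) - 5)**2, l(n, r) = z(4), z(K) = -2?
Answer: 186049/5 ≈ 37210.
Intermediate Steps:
l(n, r) = -2
o = 289 (o = (-4*3 - 5)**2 = (-12 - 5)**2 = (-17)**2 = 289)
F(N) = 2601*N/10 (F(N) = 289*(N + N/(-10)) = 289*(N + N*(-1/10)) = 289*(N - N/10) = 289*(9*N/10) = 2601*N/10)
F(l(14, 2)) - 1*(-37730) = (2601/10)*(-2) - 1*(-37730) = -2601/5 + 37730 = 186049/5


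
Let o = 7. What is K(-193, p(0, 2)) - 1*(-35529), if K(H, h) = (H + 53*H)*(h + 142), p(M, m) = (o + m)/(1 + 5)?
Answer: -1460028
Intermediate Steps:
p(M, m) = 7/6 + m/6 (p(M, m) = (7 + m)/(1 + 5) = (7 + m)/6 = (7 + m)*(1/6) = 7/6 + m/6)
K(H, h) = 54*H*(142 + h) (K(H, h) = (54*H)*(142 + h) = 54*H*(142 + h))
K(-193, p(0, 2)) - 1*(-35529) = 54*(-193)*(142 + (7/6 + (1/6)*2)) - 1*(-35529) = 54*(-193)*(142 + (7/6 + 1/3)) + 35529 = 54*(-193)*(142 + 3/2) + 35529 = 54*(-193)*(287/2) + 35529 = -1495557 + 35529 = -1460028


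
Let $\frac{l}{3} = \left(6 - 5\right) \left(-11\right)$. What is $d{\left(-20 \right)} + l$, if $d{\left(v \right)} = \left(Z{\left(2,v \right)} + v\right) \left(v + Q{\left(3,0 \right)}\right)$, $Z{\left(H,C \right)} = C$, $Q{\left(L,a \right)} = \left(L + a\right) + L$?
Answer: $527$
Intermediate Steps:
$Q{\left(L,a \right)} = a + 2 L$
$l = -33$ ($l = 3 \left(6 - 5\right) \left(-11\right) = 3 \cdot 1 \left(-11\right) = 3 \left(-11\right) = -33$)
$d{\left(v \right)} = 2 v \left(6 + v\right)$ ($d{\left(v \right)} = \left(v + v\right) \left(v + \left(0 + 2 \cdot 3\right)\right) = 2 v \left(v + \left(0 + 6\right)\right) = 2 v \left(v + 6\right) = 2 v \left(6 + v\right)$)
$d{\left(-20 \right)} + l = 2 \left(-20\right) \left(6 - 20\right) - 33 = 2 \left(-20\right) \left(-14\right) - 33 = 560 - 33 = 527$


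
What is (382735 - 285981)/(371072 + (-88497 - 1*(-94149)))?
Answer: 48377/188362 ≈ 0.25683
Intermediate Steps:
(382735 - 285981)/(371072 + (-88497 - 1*(-94149))) = 96754/(371072 + (-88497 + 94149)) = 96754/(371072 + 5652) = 96754/376724 = 96754*(1/376724) = 48377/188362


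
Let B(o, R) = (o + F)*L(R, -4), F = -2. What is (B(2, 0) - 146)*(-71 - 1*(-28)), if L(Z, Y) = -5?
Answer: 6278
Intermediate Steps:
B(o, R) = 10 - 5*o (B(o, R) = (o - 2)*(-5) = (-2 + o)*(-5) = 10 - 5*o)
(B(2, 0) - 146)*(-71 - 1*(-28)) = ((10 - 5*2) - 146)*(-71 - 1*(-28)) = ((10 - 10) - 146)*(-71 + 28) = (0 - 146)*(-43) = -146*(-43) = 6278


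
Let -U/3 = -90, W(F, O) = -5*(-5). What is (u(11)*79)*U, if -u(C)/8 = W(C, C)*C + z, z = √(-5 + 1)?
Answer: -46926000 - 341280*I ≈ -4.6926e+7 - 3.4128e+5*I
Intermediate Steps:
z = 2*I (z = √(-4) = 2*I ≈ 2.0*I)
W(F, O) = 25
U = 270 (U = -3*(-90) = 270)
u(C) = -200*C - 16*I (u(C) = -8*(25*C + 2*I) = -8*(2*I + 25*C) = -200*C - 16*I)
(u(11)*79)*U = ((-200*11 - 16*I)*79)*270 = ((-2200 - 16*I)*79)*270 = (-173800 - 1264*I)*270 = -46926000 - 341280*I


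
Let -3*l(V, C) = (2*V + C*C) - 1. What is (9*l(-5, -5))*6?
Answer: -252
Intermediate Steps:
l(V, C) = 1/3 - 2*V/3 - C**2/3 (l(V, C) = -((2*V + C*C) - 1)/3 = -((2*V + C**2) - 1)/3 = -((C**2 + 2*V) - 1)/3 = -(-1 + C**2 + 2*V)/3 = 1/3 - 2*V/3 - C**2/3)
(9*l(-5, -5))*6 = (9*(1/3 - 2/3*(-5) - 1/3*(-5)**2))*6 = (9*(1/3 + 10/3 - 1/3*25))*6 = (9*(1/3 + 10/3 - 25/3))*6 = (9*(-14/3))*6 = -42*6 = -252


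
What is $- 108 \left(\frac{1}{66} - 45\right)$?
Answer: $\frac{53442}{11} \approx 4858.4$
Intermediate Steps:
$- 108 \left(\frac{1}{66} - 45\right) = \left(-108\right) \left(- \frac{2969}{66}\right) = \frac{53442}{11}$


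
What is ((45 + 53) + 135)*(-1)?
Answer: -233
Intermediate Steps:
((45 + 53) + 135)*(-1) = (98 + 135)*(-1) = 233*(-1) = -233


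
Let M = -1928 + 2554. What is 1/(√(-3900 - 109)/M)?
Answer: -626*I*√4009/4009 ≈ -9.8868*I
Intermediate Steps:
M = 626
1/(√(-3900 - 109)/M) = 1/(√(-3900 - 109)/626) = 1/(√(-4009)*(1/626)) = 1/((I*√4009)*(1/626)) = 1/(I*√4009/626) = -626*I*√4009/4009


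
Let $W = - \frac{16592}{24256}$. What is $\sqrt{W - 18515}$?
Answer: $\frac{i \sqrt{10638445483}}{758} \approx 136.07 i$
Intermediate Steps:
$W = - \frac{1037}{1516}$ ($W = \left(-16592\right) \frac{1}{24256} = - \frac{1037}{1516} \approx -0.68404$)
$\sqrt{W - 18515} = \sqrt{- \frac{1037}{1516} - 18515} = \sqrt{- \frac{28069777}{1516}} = \frac{i \sqrt{10638445483}}{758}$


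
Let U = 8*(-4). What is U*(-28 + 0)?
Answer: 896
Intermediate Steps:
U = -32
U*(-28 + 0) = -32*(-28 + 0) = -32*(-28) = 896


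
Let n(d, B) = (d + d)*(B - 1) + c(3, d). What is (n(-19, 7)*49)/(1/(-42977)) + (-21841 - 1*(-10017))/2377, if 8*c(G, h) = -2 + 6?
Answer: 2277575331407/4754 ≈ 4.7909e+8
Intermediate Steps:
c(G, h) = ½ (c(G, h) = (-2 + 6)/8 = (⅛)*4 = ½)
n(d, B) = ½ + 2*d*(-1 + B) (n(d, B) = (d + d)*(B - 1) + ½ = (2*d)*(-1 + B) + ½ = 2*d*(-1 + B) + ½ = ½ + 2*d*(-1 + B))
(n(-19, 7)*49)/(1/(-42977)) + (-21841 - 1*(-10017))/2377 = ((½ - 2*(-19) + 2*7*(-19))*49)/(1/(-42977)) + (-21841 - 1*(-10017))/2377 = ((½ + 38 - 266)*49)/(-1/42977) + (-21841 + 10017)*(1/2377) = -455/2*49*(-42977) - 11824*1/2377 = -22295/2*(-42977) - 11824/2377 = 958172215/2 - 11824/2377 = 2277575331407/4754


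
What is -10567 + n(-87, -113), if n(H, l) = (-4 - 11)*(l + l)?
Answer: -7177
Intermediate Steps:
n(H, l) = -30*l
-10567 + n(-87, -113) = -10567 - 30*(-113) = -10567 + 3390 = -7177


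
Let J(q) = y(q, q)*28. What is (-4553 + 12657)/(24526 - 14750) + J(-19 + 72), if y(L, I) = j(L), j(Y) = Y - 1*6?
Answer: 1609165/1222 ≈ 1316.8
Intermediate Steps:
j(Y) = -6 + Y (j(Y) = Y - 6 = -6 + Y)
y(L, I) = -6 + L
J(q) = -168 + 28*q (J(q) = (-6 + q)*28 = -168 + 28*q)
(-4553 + 12657)/(24526 - 14750) + J(-19 + 72) = (-4553 + 12657)/(24526 - 14750) + (-168 + 28*(-19 + 72)) = 8104/9776 + (-168 + 28*53) = 8104*(1/9776) + (-168 + 1484) = 1013/1222 + 1316 = 1609165/1222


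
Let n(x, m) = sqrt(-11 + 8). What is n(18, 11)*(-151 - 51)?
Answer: -202*I*sqrt(3) ≈ -349.87*I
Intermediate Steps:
n(x, m) = I*sqrt(3) (n(x, m) = sqrt(-3) = I*sqrt(3))
n(18, 11)*(-151 - 51) = (I*sqrt(3))*(-151 - 51) = (I*sqrt(3))*(-202) = -202*I*sqrt(3)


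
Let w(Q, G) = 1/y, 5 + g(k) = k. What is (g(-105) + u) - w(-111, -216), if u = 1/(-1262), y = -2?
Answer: -69095/631 ≈ -109.50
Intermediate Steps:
g(k) = -5 + k
w(Q, G) = -½ (w(Q, G) = 1/(-2) = -½)
u = -1/1262 ≈ -0.00079239
(g(-105) + u) - w(-111, -216) = ((-5 - 105) - 1/1262) - 1*(-½) = (-110 - 1/1262) + ½ = -138821/1262 + ½ = -69095/631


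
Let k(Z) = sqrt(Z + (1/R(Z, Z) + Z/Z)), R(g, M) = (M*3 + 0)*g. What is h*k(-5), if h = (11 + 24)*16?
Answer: 112*I*sqrt(897)/3 ≈ 1118.1*I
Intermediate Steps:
h = 560 (h = 35*16 = 560)
R(g, M) = 3*M*g (R(g, M) = (3*M + 0)*g = (3*M)*g = 3*M*g)
k(Z) = sqrt(1 + Z + 1/(3*Z**2)) (k(Z) = sqrt(Z + (1/(3*Z*Z) + Z/Z)) = sqrt(Z + (1/(3*Z**2) + 1)) = sqrt(Z + (1 + 1/(3*Z**2))) = sqrt(1 + Z + 1/(3*Z**2)))
h*k(-5) = 560*(sqrt(9 + 3/(-5)**2 + 9*(-5))/3) = 560*(sqrt(9 + 3*(1/25) - 45)/3) = 560*(sqrt(9 + 3/25 - 45)/3) = 560*(sqrt(-897/25)/3) = 560*((I*sqrt(897)/5)/3) = 560*(I*sqrt(897)/15) = 112*I*sqrt(897)/3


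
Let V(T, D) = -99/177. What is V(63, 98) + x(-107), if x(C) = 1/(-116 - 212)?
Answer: -10883/19352 ≈ -0.56237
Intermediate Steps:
V(T, D) = -33/59 (V(T, D) = -99*1/177 = -33/59)
x(C) = -1/328 (x(C) = 1/(-328) = -1/328)
V(63, 98) + x(-107) = -33/59 - 1/328 = -10883/19352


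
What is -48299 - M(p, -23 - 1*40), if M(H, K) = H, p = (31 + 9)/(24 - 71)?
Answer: -2270013/47 ≈ -48298.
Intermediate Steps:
p = -40/47 (p = 40/(-47) = 40*(-1/47) = -40/47 ≈ -0.85106)
-48299 - M(p, -23 - 1*40) = -48299 - 1*(-40/47) = -48299 + 40/47 = -2270013/47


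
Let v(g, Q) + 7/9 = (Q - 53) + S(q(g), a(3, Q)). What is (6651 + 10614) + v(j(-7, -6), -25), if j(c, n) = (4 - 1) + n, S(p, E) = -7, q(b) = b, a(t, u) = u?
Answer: 154613/9 ≈ 17179.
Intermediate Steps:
j(c, n) = 3 + n
v(g, Q) = -547/9 + Q (v(g, Q) = -7/9 + ((Q - 53) - 7) = -7/9 + ((-53 + Q) - 7) = -7/9 + (-60 + Q) = -547/9 + Q)
(6651 + 10614) + v(j(-7, -6), -25) = (6651 + 10614) + (-547/9 - 25) = 17265 - 772/9 = 154613/9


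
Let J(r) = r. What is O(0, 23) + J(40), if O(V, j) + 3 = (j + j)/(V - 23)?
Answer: 35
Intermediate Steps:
O(V, j) = -3 + 2*j/(-23 + V) (O(V, j) = -3 + (j + j)/(V - 23) = -3 + (2*j)/(-23 + V) = -3 + 2*j/(-23 + V))
O(0, 23) + J(40) = (69 - 3*0 + 2*23)/(-23 + 0) + 40 = (69 + 0 + 46)/(-23) + 40 = -1/23*115 + 40 = -5 + 40 = 35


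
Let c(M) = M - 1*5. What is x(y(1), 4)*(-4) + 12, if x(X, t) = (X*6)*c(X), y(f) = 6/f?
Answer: -132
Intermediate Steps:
c(M) = -5 + M (c(M) = M - 5 = -5 + M)
x(X, t) = 6*X*(-5 + X) (x(X, t) = (X*6)*(-5 + X) = (6*X)*(-5 + X) = 6*X*(-5 + X))
x(y(1), 4)*(-4) + 12 = (6*(6/1)*(-5 + 6/1))*(-4) + 12 = (6*(6*1)*(-5 + 6*1))*(-4) + 12 = (6*6*(-5 + 6))*(-4) + 12 = (6*6*1)*(-4) + 12 = 36*(-4) + 12 = -144 + 12 = -132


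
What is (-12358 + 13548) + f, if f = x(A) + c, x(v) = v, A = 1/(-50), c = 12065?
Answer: 662749/50 ≈ 13255.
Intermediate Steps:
A = -1/50 ≈ -0.020000
f = 603249/50 (f = -1/50 + 12065 = 603249/50 ≈ 12065.)
(-12358 + 13548) + f = (-12358 + 13548) + 603249/50 = 1190 + 603249/50 = 662749/50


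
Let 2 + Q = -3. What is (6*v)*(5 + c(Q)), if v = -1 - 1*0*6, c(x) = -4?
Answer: -6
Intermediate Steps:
Q = -5 (Q = -2 - 3 = -5)
v = -1 (v = -1 + 0*6 = -1 + 0 = -1)
(6*v)*(5 + c(Q)) = (6*(-1))*(5 - 4) = -6*1 = -6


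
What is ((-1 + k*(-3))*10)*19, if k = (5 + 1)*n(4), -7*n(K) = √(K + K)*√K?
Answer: -190 + 13680*√2/7 ≈ 2573.8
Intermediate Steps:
n(K) = -K*√2/7 (n(K) = -√(K + K)*√K/7 = -√(2*K)*√K/7 = -√2*√K*√K/7 = -K*√2/7)
k = -24*√2/7 (k = (5 + 1)*(-⅐*4*√2) = 6*(-4*√2/7) = -24*√2/7 ≈ -4.8487)
((-1 + k*(-3))*10)*19 = ((-1 - 24*√2/7*(-3))*10)*19 = ((-1 + 72*√2/7)*10)*19 = (-10 + 720*√2/7)*19 = -190 + 13680*√2/7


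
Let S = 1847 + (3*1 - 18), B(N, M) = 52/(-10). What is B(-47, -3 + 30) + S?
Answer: 9134/5 ≈ 1826.8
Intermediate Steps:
B(N, M) = -26/5 (B(N, M) = 52*(-⅒) = -26/5)
S = 1832 (S = 1847 + (3 - 18) = 1847 - 15 = 1832)
B(-47, -3 + 30) + S = -26/5 + 1832 = 9134/5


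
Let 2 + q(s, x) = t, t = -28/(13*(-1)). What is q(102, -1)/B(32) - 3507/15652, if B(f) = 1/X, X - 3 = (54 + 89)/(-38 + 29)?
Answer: -44413/20124 ≈ -2.2070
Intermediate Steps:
t = 28/13 (t = -28/(-13) = -28*(-1/13) = 28/13 ≈ 2.1538)
X = -116/9 (X = 3 + (54 + 89)/(-38 + 29) = 3 + 143/(-9) = 3 + 143*(-⅑) = 3 - 143/9 = -116/9 ≈ -12.889)
q(s, x) = 2/13 (q(s, x) = -2 + 28/13 = 2/13)
B(f) = -9/116 (B(f) = 1/(-116/9) = -9/116)
q(102, -1)/B(32) - 3507/15652 = 2/(13*(-9/116)) - 3507/15652 = (2/13)*(-116/9) - 3507*1/15652 = -232/117 - 501/2236 = -44413/20124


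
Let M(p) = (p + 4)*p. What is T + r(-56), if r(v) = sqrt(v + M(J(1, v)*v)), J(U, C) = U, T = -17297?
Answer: -17297 + 2*sqrt(714) ≈ -17244.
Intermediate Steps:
M(p) = p*(4 + p) (M(p) = (4 + p)*p = p*(4 + p))
r(v) = sqrt(v + v*(4 + v)) (r(v) = sqrt(v + (1*v)*(4 + 1*v)) = sqrt(v + v*(4 + v)))
T + r(-56) = -17297 + sqrt(-56*(5 - 56)) = -17297 + sqrt(-56*(-51)) = -17297 + sqrt(2856) = -17297 + 2*sqrt(714)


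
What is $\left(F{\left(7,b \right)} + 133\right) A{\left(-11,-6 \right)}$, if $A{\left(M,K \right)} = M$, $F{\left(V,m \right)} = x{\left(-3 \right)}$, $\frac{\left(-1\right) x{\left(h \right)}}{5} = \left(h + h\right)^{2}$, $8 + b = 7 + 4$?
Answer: $517$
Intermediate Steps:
$b = 3$ ($b = -8 + \left(7 + 4\right) = -8 + 11 = 3$)
$x{\left(h \right)} = - 20 h^{2}$ ($x{\left(h \right)} = - 5 \left(h + h\right)^{2} = - 5 \left(2 h\right)^{2} = - 5 \cdot 4 h^{2} = - 20 h^{2}$)
$F{\left(V,m \right)} = -180$ ($F{\left(V,m \right)} = - 20 \left(-3\right)^{2} = \left(-20\right) 9 = -180$)
$\left(F{\left(7,b \right)} + 133\right) A{\left(-11,-6 \right)} = \left(-180 + 133\right) \left(-11\right) = \left(-47\right) \left(-11\right) = 517$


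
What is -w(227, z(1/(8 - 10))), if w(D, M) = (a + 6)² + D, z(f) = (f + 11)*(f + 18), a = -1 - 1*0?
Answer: -252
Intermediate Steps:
a = -1 (a = -1 + 0 = -1)
z(f) = (11 + f)*(18 + f)
w(D, M) = 25 + D (w(D, M) = (-1 + 6)² + D = 5² + D = 25 + D)
-w(227, z(1/(8 - 10))) = -(25 + 227) = -1*252 = -252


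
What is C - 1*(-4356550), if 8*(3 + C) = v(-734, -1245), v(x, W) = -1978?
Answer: 17425199/4 ≈ 4.3563e+6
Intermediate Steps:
C = -1001/4 (C = -3 + (⅛)*(-1978) = -3 - 989/4 = -1001/4 ≈ -250.25)
C - 1*(-4356550) = -1001/4 - 1*(-4356550) = -1001/4 + 4356550 = 17425199/4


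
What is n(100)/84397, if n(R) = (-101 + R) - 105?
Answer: -106/84397 ≈ -0.0012560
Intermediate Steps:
n(R) = -206 + R
n(100)/84397 = (-206 + 100)/84397 = -106*1/84397 = -106/84397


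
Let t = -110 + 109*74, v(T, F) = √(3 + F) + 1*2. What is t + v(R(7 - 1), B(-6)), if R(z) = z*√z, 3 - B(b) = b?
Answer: 7958 + 2*√3 ≈ 7961.5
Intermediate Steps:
B(b) = 3 - b
R(z) = z^(3/2)
v(T, F) = 2 + √(3 + F) (v(T, F) = √(3 + F) + 2 = 2 + √(3 + F))
t = 7956 (t = -110 + 8066 = 7956)
t + v(R(7 - 1), B(-6)) = 7956 + (2 + √(3 + (3 - 1*(-6)))) = 7956 + (2 + √(3 + (3 + 6))) = 7956 + (2 + √(3 + 9)) = 7956 + (2 + √12) = 7956 + (2 + 2*√3) = 7958 + 2*√3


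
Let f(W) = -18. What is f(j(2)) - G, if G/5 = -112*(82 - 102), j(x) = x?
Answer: -11218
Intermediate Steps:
G = 11200 (G = 5*(-112*(82 - 102)) = 5*(-112*(-20)) = 5*2240 = 11200)
f(j(2)) - G = -18 - 1*11200 = -18 - 11200 = -11218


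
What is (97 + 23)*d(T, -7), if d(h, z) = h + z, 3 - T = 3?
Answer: -840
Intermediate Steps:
T = 0 (T = 3 - 1*3 = 3 - 3 = 0)
(97 + 23)*d(T, -7) = (97 + 23)*(0 - 7) = 120*(-7) = -840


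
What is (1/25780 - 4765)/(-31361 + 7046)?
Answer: 40947233/208946900 ≈ 0.19597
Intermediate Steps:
(1/25780 - 4765)/(-31361 + 7046) = (1/25780 - 4765)/(-24315) = -122841699/25780*(-1/24315) = 40947233/208946900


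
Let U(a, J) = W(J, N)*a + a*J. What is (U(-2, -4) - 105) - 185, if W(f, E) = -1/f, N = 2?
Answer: -565/2 ≈ -282.50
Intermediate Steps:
W(f, E) = -1/f
U(a, J) = J*a - a/J (U(a, J) = (-1/J)*a + a*J = -a/J + J*a = J*a - a/J)
(U(-2, -4) - 105) - 185 = ((-4*(-2) - 1*(-2)/(-4)) - 105) - 185 = ((8 - 1*(-2)*(-1/4)) - 105) - 185 = ((8 - 1/2) - 105) - 185 = (15/2 - 105) - 185 = -195/2 - 185 = -565/2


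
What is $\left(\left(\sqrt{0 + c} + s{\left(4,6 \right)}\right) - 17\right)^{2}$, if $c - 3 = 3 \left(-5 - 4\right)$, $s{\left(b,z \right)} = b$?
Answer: $145 - 52 i \sqrt{6} \approx 145.0 - 127.37 i$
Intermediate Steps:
$c = -24$ ($c = 3 + 3 \left(-5 - 4\right) = 3 + 3 \left(-9\right) = 3 - 27 = -24$)
$\left(\left(\sqrt{0 + c} + s{\left(4,6 \right)}\right) - 17\right)^{2} = \left(\left(\sqrt{0 - 24} + 4\right) - 17\right)^{2} = \left(\left(\sqrt{-24} + 4\right) - 17\right)^{2} = \left(\left(2 i \sqrt{6} + 4\right) - 17\right)^{2} = \left(\left(4 + 2 i \sqrt{6}\right) - 17\right)^{2} = \left(-13 + 2 i \sqrt{6}\right)^{2}$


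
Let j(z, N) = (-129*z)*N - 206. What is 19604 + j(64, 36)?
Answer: -277818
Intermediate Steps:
j(z, N) = -206 - 129*N*z (j(z, N) = -129*N*z - 206 = -206 - 129*N*z)
19604 + j(64, 36) = 19604 + (-206 - 129*36*64) = 19604 + (-206 - 297216) = 19604 - 297422 = -277818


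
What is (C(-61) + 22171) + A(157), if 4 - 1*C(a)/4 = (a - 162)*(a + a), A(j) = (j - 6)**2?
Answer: -63836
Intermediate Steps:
A(j) = (-6 + j)**2
C(a) = 16 - 8*a*(-162 + a) (C(a) = 16 - 4*(a - 162)*(a + a) = 16 - 4*(-162 + a)*2*a = 16 - 8*a*(-162 + a))
(C(-61) + 22171) + A(157) = ((16 - 8*(-61)**2 + 1296*(-61)) + 22171) + (-6 + 157)**2 = ((16 - 8*3721 - 79056) + 22171) + 151**2 = ((16 - 29768 - 79056) + 22171) + 22801 = (-108808 + 22171) + 22801 = -86637 + 22801 = -63836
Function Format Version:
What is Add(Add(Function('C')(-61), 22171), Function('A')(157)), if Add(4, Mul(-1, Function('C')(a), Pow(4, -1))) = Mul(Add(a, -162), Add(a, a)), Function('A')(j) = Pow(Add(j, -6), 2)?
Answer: -63836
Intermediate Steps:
Function('A')(j) = Pow(Add(-6, j), 2)
Function('C')(a) = Add(16, Mul(-8, a, Add(-162, a))) (Function('C')(a) = Add(16, Mul(-4, Mul(Add(a, -162), Add(a, a)))) = Add(16, Mul(-4, Mul(Add(-162, a), Mul(2, a)))) = Add(16, Mul(-4, Mul(2, a, Add(-162, a)))) = Add(16, Mul(-8, a, Add(-162, a))))
Add(Add(Function('C')(-61), 22171), Function('A')(157)) = Add(Add(Add(16, Mul(-8, Pow(-61, 2)), Mul(1296, -61)), 22171), Pow(Add(-6, 157), 2)) = Add(Add(Add(16, Mul(-8, 3721), -79056), 22171), Pow(151, 2)) = Add(Add(Add(16, -29768, -79056), 22171), 22801) = Add(Add(-108808, 22171), 22801) = Add(-86637, 22801) = -63836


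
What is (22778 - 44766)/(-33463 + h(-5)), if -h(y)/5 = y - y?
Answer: 21988/33463 ≈ 0.65708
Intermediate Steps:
h(y) = 0 (h(y) = -5*(y - y) = -5*0 = 0)
(22778 - 44766)/(-33463 + h(-5)) = (22778 - 44766)/(-33463 + 0) = -21988/(-33463) = -21988*(-1/33463) = 21988/33463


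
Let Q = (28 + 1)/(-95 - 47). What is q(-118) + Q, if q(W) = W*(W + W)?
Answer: 3954387/142 ≈ 27848.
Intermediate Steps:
q(W) = 2*W² (q(W) = W*(2*W) = 2*W²)
Q = -29/142 (Q = 29/(-142) = -1/142*29 = -29/142 ≈ -0.20423)
q(-118) + Q = 2*(-118)² - 29/142 = 2*13924 - 29/142 = 27848 - 29/142 = 3954387/142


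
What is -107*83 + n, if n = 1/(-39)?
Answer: -346360/39 ≈ -8881.0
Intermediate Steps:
n = -1/39 ≈ -0.025641
-107*83 + n = -107*83 - 1/39 = -8881 - 1/39 = -346360/39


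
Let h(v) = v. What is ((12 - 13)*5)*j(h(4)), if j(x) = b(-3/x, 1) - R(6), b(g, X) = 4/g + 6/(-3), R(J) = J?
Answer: 200/3 ≈ 66.667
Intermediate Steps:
b(g, X) = -2 + 4/g (b(g, X) = 4/g + 6*(-⅓) = 4/g - 2 = -2 + 4/g)
j(x) = -8 - 4*x/3 (j(x) = (-2 + 4/((-3/x))) - 1*6 = (-2 + 4*(-x/3)) - 6 = (-2 - 4*x/3) - 6 = -8 - 4*x/3)
((12 - 13)*5)*j(h(4)) = ((12 - 13)*5)*(-8 - 4/3*4) = (-1*5)*(-8 - 16/3) = -5*(-40/3) = 200/3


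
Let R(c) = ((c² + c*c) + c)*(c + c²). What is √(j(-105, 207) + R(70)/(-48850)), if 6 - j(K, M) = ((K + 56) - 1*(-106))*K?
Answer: √4760070033/977 ≈ 70.617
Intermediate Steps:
R(c) = (c + c²)*(c + 2*c²) (R(c) = ((c² + c²) + c)*(c + c²) = (2*c² + c)*(c + c²) = (c + 2*c²)*(c + c²) = (c + c²)*(c + 2*c²))
j(K, M) = 6 - K*(162 + K) (j(K, M) = 6 - ((K + 56) - 1*(-106))*K = 6 - ((56 + K) + 106)*K = 6 - (162 + K)*K = 6 - K*(162 + K))
√(j(-105, 207) + R(70)/(-48850)) = √((6 - 1*(-105)² - 162*(-105)) + (70²*(1 + 2*70² + 3*70))/(-48850)) = √((6 - 1*11025 + 17010) + (4900*(1 + 2*4900 + 210))*(-1/48850)) = √((6 - 11025 + 17010) + (4900*(1 + 9800 + 210))*(-1/48850)) = √(5991 + (4900*10011)*(-1/48850)) = √(5991 + 49053900*(-1/48850)) = √(5991 - 981078/977) = √(4872129/977) = √4760070033/977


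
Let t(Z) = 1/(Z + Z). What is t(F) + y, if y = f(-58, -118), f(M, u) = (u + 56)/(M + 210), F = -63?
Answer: -1991/4788 ≈ -0.41583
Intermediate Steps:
f(M, u) = (56 + u)/(210 + M)
y = -31/76 (y = (56 - 118)/(210 - 58) = -62/152 = (1/152)*(-62) = -31/76 ≈ -0.40789)
t(Z) = 1/(2*Z)
t(F) + y = (½)/(-63) - 31/76 = (½)*(-1/63) - 31/76 = -1/126 - 31/76 = -1991/4788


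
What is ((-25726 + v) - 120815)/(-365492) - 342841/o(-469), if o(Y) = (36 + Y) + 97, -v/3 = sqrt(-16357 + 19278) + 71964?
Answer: 31356855065/30701328 + 3*sqrt(2921)/365492 ≈ 1021.4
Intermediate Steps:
v = -215892 - 3*sqrt(2921) (v = -3*(sqrt(-16357 + 19278) + 71964) = -3*(sqrt(2921) + 71964) = -3*(71964 + sqrt(2921)) = -215892 - 3*sqrt(2921) ≈ -2.1605e+5)
o(Y) = 133 + Y
((-25726 + v) - 120815)/(-365492) - 342841/o(-469) = ((-25726 + (-215892 - 3*sqrt(2921))) - 120815)/(-365492) - 342841/(133 - 469) = ((-241618 - 3*sqrt(2921)) - 120815)*(-1/365492) - 342841/(-336) = (-362433 - 3*sqrt(2921))*(-1/365492) - 342841*(-1/336) = (362433/365492 + 3*sqrt(2921)/365492) + 342841/336 = 31356855065/30701328 + 3*sqrt(2921)/365492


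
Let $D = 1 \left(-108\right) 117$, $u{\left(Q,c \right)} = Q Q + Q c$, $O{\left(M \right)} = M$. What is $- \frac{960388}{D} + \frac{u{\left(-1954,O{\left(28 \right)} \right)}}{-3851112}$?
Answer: $\frac{5850973363}{77985018} \approx 75.027$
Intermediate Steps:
$u{\left(Q,c \right)} = Q^{2} + Q c$
$D = -12636$ ($D = \left(-108\right) 117 = -12636$)
$- \frac{960388}{D} + \frac{u{\left(-1954,O{\left(28 \right)} \right)}}{-3851112} = - \frac{960388}{-12636} + \frac{\left(-1954\right) \left(-1954 + 28\right)}{-3851112} = \left(-960388\right) \left(- \frac{1}{12636}\right) + \left(-1954\right) \left(-1926\right) \left(- \frac{1}{3851112}\right) = \frac{18469}{243} + 3763404 \left(- \frac{1}{3851112}\right) = \frac{18469}{243} - \frac{313617}{320926} = \frac{5850973363}{77985018}$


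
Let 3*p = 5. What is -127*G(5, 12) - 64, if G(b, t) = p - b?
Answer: 1078/3 ≈ 359.33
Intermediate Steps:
p = 5/3 (p = (⅓)*5 = 5/3 ≈ 1.6667)
G(b, t) = 5/3 - b
-127*G(5, 12) - 64 = -127*(5/3 - 1*5) - 64 = -127*(5/3 - 5) - 64 = -127*(-10/3) - 64 = 1270/3 - 64 = 1078/3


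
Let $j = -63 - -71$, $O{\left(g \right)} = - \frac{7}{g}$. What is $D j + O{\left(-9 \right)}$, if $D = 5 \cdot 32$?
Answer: $\frac{11527}{9} \approx 1280.8$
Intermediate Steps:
$D = 160$
$j = 8$ ($j = -63 + 71 = 8$)
$D j + O{\left(-9 \right)} = 160 \cdot 8 - \frac{7}{-9} = 1280 - - \frac{7}{9} = 1280 + \frac{7}{9} = \frac{11527}{9}$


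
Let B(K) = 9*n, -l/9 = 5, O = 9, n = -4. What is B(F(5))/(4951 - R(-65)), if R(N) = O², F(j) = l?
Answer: -18/2435 ≈ -0.0073922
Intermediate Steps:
l = -45 (l = -9*5 = -45)
F(j) = -45
R(N) = 81 (R(N) = 9² = 81)
B(K) = -36 (B(K) = 9*(-4) = -36)
B(F(5))/(4951 - R(-65)) = -36/(4951 - 1*81) = -36/(4951 - 81) = -36/4870 = -36*1/4870 = -18/2435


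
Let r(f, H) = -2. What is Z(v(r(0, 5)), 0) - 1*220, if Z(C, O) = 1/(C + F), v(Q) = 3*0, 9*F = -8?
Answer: -1769/8 ≈ -221.13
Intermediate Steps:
F = -8/9 (F = (1/9)*(-8) = -8/9 ≈ -0.88889)
v(Q) = 0
Z(C, O) = 1/(-8/9 + C) (Z(C, O) = 1/(C - 8/9) = 1/(-8/9 + C))
Z(v(r(0, 5)), 0) - 1*220 = 9/(-8 + 9*0) - 1*220 = 9/(-8 + 0) - 220 = 9/(-8) - 220 = 9*(-1/8) - 220 = -9/8 - 220 = -1769/8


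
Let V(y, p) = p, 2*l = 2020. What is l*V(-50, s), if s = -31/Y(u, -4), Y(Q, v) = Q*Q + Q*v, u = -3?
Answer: -31310/21 ≈ -1491.0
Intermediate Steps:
Y(Q, v) = Q**2 + Q*v
s = -31/21 (s = -31*(-1/(3*(-3 - 4))) = -31/((-3*(-7))) = -31/21 ≈ -1.4762)
l = 1010 (l = (1/2)*2020 = 1010)
l*V(-50, s) = 1010*(-31/21) = -31310/21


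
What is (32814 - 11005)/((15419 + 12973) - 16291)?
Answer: 21809/12101 ≈ 1.8022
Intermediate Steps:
(32814 - 11005)/((15419 + 12973) - 16291) = 21809/(28392 - 16291) = 21809/12101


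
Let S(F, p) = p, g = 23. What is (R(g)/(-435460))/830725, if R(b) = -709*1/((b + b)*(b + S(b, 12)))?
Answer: 709/582413488685000 ≈ 1.2173e-12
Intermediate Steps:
R(b) = -709/(2*b*(12 + b)) (R(b) = -709*1/((b + 12)*(b + b)) = -709*1/(2*b*(12 + b)) = -709/(2*b*(12 + b)))
(R(g)/(-435460))/830725 = (-709/2/(23*(12 + 23))/(-435460))/830725 = (-709/2*1/23/35*(-1/435460))*(1/830725) = (-709/2*1/23*1/35*(-1/435460))*(1/830725) = -709/1610*(-1/435460)*(1/830725) = (709/701090600)*(1/830725) = 709/582413488685000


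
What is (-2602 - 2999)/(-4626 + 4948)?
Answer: -5601/322 ≈ -17.394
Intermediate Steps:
(-2602 - 2999)/(-4626 + 4948) = -5601/322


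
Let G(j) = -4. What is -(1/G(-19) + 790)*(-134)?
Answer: 211653/2 ≈ 1.0583e+5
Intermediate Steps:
-(1/G(-19) + 790)*(-134) = -(1/(-4) + 790)*(-134) = -(-1/4 + 790)*(-134) = -3159*(-134)/4 = -1*(-211653/2) = 211653/2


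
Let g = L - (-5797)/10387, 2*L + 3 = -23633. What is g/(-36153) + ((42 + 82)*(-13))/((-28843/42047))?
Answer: 166380911584807/70791884241 ≈ 2350.3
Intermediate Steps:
L = -11818 (L = -3/2 + (½)*(-23633) = -3/2 - 23633/2 = -11818)
g = -7220457/611 (g = -11818 - (-5797)/10387 = -11818 - 1*(-341/611) = -11818 + 341/611 = -7220457/611 ≈ -11817.)
g/(-36153) + ((42 + 82)*(-13))/((-28843/42047)) = -7220457/611/(-36153) + ((42 + 82)*(-13))/((-28843/42047)) = -7220457/611*(-1/36153) + (124*(-13))/((-28843*1/42047)) = 802273/2454387 - 1612/(-28843/42047) = 802273/2454387 - 1612*(-42047/28843) = 802273/2454387 + 67779764/28843 = 166380911584807/70791884241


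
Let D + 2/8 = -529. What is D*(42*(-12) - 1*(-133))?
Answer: 785407/4 ≈ 1.9635e+5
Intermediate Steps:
D = -2117/4 (D = -¼ - 529 = -2117/4 ≈ -529.25)
D*(42*(-12) - 1*(-133)) = -2117*(42*(-12) - 1*(-133))/4 = -2117*(-504 + 133)/4 = -2117/4*(-371) = 785407/4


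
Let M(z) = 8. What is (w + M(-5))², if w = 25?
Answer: 1089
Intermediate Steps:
(w + M(-5))² = (25 + 8)² = 33² = 1089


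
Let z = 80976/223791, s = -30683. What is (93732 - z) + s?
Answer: 4703239261/74597 ≈ 63049.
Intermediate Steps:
z = 26992/74597 (z = 80976*(1/223791) = 26992/74597 ≈ 0.36184)
(93732 - z) + s = (93732 - 1*26992/74597) - 30683 = (93732 - 26992/74597) - 30683 = 6992099012/74597 - 30683 = 4703239261/74597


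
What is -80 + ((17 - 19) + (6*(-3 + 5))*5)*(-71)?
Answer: -4198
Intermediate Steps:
-80 + ((17 - 19) + (6*(-3 + 5))*5)*(-71) = -80 + (-2 + (6*2)*5)*(-71) = -80 + (-2 + 12*5)*(-71) = -80 + (-2 + 60)*(-71) = -80 + 58*(-71) = -80 - 4118 = -4198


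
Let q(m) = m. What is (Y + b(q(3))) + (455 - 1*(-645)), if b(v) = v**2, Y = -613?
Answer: 496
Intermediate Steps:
(Y + b(q(3))) + (455 - 1*(-645)) = (-613 + 3**2) + (455 - 1*(-645)) = (-613 + 9) + (455 + 645) = -604 + 1100 = 496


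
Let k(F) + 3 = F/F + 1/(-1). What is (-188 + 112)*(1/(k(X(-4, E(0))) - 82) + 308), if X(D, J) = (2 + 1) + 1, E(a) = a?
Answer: -1989604/85 ≈ -23407.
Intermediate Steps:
X(D, J) = 4 (X(D, J) = 3 + 1 = 4)
k(F) = -3 (k(F) = -3 + (F/F + 1/(-1)) = -3 + (1 + 1*(-1)) = -3 + (1 - 1) = -3 + 0 = -3)
(-188 + 112)*(1/(k(X(-4, E(0))) - 82) + 308) = (-188 + 112)*(1/(-3 - 82) + 308) = -76*(1/(-85) + 308) = -76*(-1/85 + 308) = -76*26179/85 = -1989604/85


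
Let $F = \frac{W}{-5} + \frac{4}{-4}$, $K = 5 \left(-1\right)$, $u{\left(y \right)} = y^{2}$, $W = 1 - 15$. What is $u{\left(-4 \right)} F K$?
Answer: $-144$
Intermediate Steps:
$W = -14$ ($W = 1 - 15 = -14$)
$K = -5$
$F = \frac{9}{5}$ ($F = - \frac{14}{-5} + \frac{4}{-4} = \left(-14\right) \left(- \frac{1}{5}\right) + 4 \left(- \frac{1}{4}\right) = \frac{14}{5} - 1 = \frac{9}{5} \approx 1.8$)
$u{\left(-4 \right)} F K = \left(-4\right)^{2} \cdot \frac{9}{5} \left(-5\right) = 16 \cdot \frac{9}{5} \left(-5\right) = \frac{144}{5} \left(-5\right) = -144$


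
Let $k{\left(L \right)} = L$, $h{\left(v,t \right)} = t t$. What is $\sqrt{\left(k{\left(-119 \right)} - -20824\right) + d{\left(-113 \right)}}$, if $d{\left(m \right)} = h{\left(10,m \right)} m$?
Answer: $4 i \sqrt{88887} \approx 1192.6 i$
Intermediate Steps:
$h{\left(v,t \right)} = t^{2}$
$d{\left(m \right)} = m^{3}$ ($d{\left(m \right)} = m^{2} m = m^{3}$)
$\sqrt{\left(k{\left(-119 \right)} - -20824\right) + d{\left(-113 \right)}} = \sqrt{\left(-119 - -20824\right) + \left(-113\right)^{3}} = \sqrt{\left(-119 + 20824\right) - 1442897} = \sqrt{20705 - 1442897} = \sqrt{-1422192} = 4 i \sqrt{88887}$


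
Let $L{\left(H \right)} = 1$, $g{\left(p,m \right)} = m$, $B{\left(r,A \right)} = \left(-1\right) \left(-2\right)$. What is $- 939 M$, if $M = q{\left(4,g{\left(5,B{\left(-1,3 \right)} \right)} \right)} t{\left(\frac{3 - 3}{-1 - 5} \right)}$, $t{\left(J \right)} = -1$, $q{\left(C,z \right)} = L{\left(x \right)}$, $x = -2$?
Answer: $939$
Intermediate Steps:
$B{\left(r,A \right)} = 2$
$q{\left(C,z \right)} = 1$
$M = -1$ ($M = 1 \left(-1\right) = -1$)
$- 939 M = \left(-939\right) \left(-1\right) = 939$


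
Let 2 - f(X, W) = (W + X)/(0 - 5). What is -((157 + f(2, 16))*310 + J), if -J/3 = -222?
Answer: -51072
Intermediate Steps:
J = 666 (J = -3*(-222) = 666)
f(X, W) = 2 + W/5 + X/5 (f(X, W) = 2 - (W + X)/(0 - 5) = 2 - (W + X)/(-5) = 2 - (W + X)*(-1)/5 = 2 - (-W/5 - X/5) = 2 + (W/5 + X/5) = 2 + W/5 + X/5)
-((157 + f(2, 16))*310 + J) = -((157 + (2 + (1/5)*16 + (1/5)*2))*310 + 666) = -((157 + (2 + 16/5 + 2/5))*310 + 666) = -((157 + 28/5)*310 + 666) = -((813/5)*310 + 666) = -(50406 + 666) = -1*51072 = -51072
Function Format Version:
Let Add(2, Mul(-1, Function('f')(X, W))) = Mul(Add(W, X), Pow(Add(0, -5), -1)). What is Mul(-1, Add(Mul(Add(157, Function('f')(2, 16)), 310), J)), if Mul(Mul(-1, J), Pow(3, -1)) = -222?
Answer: -51072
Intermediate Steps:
J = 666 (J = Mul(-3, -222) = 666)
Function('f')(X, W) = Add(2, Mul(Rational(1, 5), W), Mul(Rational(1, 5), X)) (Function('f')(X, W) = Add(2, Mul(-1, Mul(Add(W, X), Pow(Add(0, -5), -1)))) = Add(2, Mul(-1, Mul(Add(W, X), Pow(-5, -1)))) = Add(2, Mul(-1, Mul(Add(W, X), Rational(-1, 5)))) = Add(2, Mul(-1, Add(Mul(Rational(-1, 5), W), Mul(Rational(-1, 5), X)))) = Add(2, Add(Mul(Rational(1, 5), W), Mul(Rational(1, 5), X))) = Add(2, Mul(Rational(1, 5), W), Mul(Rational(1, 5), X)))
Mul(-1, Add(Mul(Add(157, Function('f')(2, 16)), 310), J)) = Mul(-1, Add(Mul(Add(157, Add(2, Mul(Rational(1, 5), 16), Mul(Rational(1, 5), 2))), 310), 666)) = Mul(-1, Add(Mul(Add(157, Add(2, Rational(16, 5), Rational(2, 5))), 310), 666)) = Mul(-1, Add(Mul(Add(157, Rational(28, 5)), 310), 666)) = Mul(-1, Add(Mul(Rational(813, 5), 310), 666)) = Mul(-1, Add(50406, 666)) = Mul(-1, 51072) = -51072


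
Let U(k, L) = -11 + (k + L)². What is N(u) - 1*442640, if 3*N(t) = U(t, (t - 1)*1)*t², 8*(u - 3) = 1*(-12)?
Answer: -1770581/4 ≈ -4.4265e+5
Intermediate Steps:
u = 3/2 (u = 3 + (1*(-12))/8 = 3 + (⅛)*(-12) = 3 - 3/2 = 3/2 ≈ 1.5000)
U(k, L) = -11 + (L + k)²
N(t) = t²*(-11 + (-1 + 2*t)²)/3 (N(t) = ((-11 + ((t - 1)*1 + t)²)*t²)/3 = ((-11 + ((-1 + t)*1 + t)²)*t²)/3 = ((-11 + ((-1 + t) + t)²)*t²)/3 = ((-11 + (-1 + 2*t)²)*t²)/3 = (t²*(-11 + (-1 + 2*t)²))/3 = t²*(-11 + (-1 + 2*t)²)/3)
N(u) - 1*442640 = (3/2)²*(-11 + (-1 + 2*(3/2))²)/3 - 1*442640 = (⅓)*(9/4)*(-11 + (-1 + 3)²) - 442640 = (⅓)*(9/4)*(-11 + 2²) - 442640 = (⅓)*(9/4)*(-11 + 4) - 442640 = (⅓)*(9/4)*(-7) - 442640 = -21/4 - 442640 = -1770581/4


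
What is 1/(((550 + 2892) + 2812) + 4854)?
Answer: 1/11108 ≈ 9.0025e-5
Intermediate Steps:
1/(((550 + 2892) + 2812) + 4854) = 1/((3442 + 2812) + 4854) = 1/(6254 + 4854) = 1/11108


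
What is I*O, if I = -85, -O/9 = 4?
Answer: 3060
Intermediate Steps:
O = -36 (O = -9*4 = -36)
I*O = -85*(-36) = 3060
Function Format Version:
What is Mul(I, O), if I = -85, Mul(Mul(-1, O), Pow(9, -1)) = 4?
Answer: 3060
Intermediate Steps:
O = -36 (O = Mul(-9, 4) = -36)
Mul(I, O) = Mul(-85, -36) = 3060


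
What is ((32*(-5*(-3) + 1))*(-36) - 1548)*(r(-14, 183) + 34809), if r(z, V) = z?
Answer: -695204100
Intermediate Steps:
((32*(-5*(-3) + 1))*(-36) - 1548)*(r(-14, 183) + 34809) = ((32*(-5*(-3) + 1))*(-36) - 1548)*(-14 + 34809) = ((32*(15 + 1))*(-36) - 1548)*34795 = ((32*16)*(-36) - 1548)*34795 = (512*(-36) - 1548)*34795 = (-18432 - 1548)*34795 = -19980*34795 = -695204100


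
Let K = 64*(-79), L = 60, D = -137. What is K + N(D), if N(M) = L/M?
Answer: -692732/137 ≈ -5056.4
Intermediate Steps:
N(M) = 60/M
K = -5056
K + N(D) = -5056 + 60/(-137) = -5056 + 60*(-1/137) = -5056 - 60/137 = -692732/137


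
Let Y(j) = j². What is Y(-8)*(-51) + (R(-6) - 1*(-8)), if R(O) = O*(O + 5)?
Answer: -3250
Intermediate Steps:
R(O) = O*(5 + O)
Y(-8)*(-51) + (R(-6) - 1*(-8)) = (-8)²*(-51) + (-6*(5 - 6) - 1*(-8)) = 64*(-51) + (-6*(-1) + 8) = -3264 + (6 + 8) = -3264 + 14 = -3250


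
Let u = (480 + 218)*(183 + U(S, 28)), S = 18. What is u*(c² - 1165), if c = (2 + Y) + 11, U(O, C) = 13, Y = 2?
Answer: -128599520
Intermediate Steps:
c = 15 (c = (2 + 2) + 11 = 4 + 11 = 15)
u = 136808 (u = (480 + 218)*(183 + 13) = 698*196 = 136808)
u*(c² - 1165) = 136808*(15² - 1165) = 136808*(225 - 1165) = 136808*(-940) = -128599520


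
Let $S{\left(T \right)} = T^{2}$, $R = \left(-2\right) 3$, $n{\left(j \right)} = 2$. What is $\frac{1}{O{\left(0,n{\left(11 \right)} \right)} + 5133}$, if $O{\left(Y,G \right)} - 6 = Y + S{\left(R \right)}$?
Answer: $\frac{1}{5175} \approx 0.00019324$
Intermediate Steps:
$R = -6$
$O{\left(Y,G \right)} = 42 + Y$ ($O{\left(Y,G \right)} = 6 + \left(Y + \left(-6\right)^{2}\right) = 6 + \left(Y + 36\right) = 6 + \left(36 + Y\right) = 42 + Y$)
$\frac{1}{O{\left(0,n{\left(11 \right)} \right)} + 5133} = \frac{1}{\left(42 + 0\right) + 5133} = \frac{1}{42 + 5133} = \frac{1}{5175}$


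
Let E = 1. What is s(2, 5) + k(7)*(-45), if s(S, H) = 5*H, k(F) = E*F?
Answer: -290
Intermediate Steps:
k(F) = F (k(F) = 1*F = F)
s(2, 5) + k(7)*(-45) = 5*5 + 7*(-45) = 25 - 315 = -290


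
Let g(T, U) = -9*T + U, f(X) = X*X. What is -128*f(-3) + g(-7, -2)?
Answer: -1091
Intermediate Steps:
f(X) = X²
g(T, U) = U - 9*T
-128*f(-3) + g(-7, -2) = -128*(-3)² + (-2 - 9*(-7)) = -128*9 + (-2 + 63) = -1152 + 61 = -1091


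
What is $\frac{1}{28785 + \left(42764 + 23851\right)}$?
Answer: $\frac{1}{95400} \approx 1.0482 \cdot 10^{-5}$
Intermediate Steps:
$\frac{1}{28785 + \left(42764 + 23851\right)} = \frac{1}{28785 + 66615} = \frac{1}{95400}$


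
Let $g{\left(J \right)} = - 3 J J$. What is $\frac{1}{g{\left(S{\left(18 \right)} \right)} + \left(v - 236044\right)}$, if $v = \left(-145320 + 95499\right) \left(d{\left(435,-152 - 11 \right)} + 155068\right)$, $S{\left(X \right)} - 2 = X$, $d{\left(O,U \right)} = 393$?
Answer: $- \frac{1}{7745459725} \approx -1.2911 \cdot 10^{-10}$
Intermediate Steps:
$S{\left(X \right)} = 2 + X$
$g{\left(J \right)} = - 3 J^{2}$
$v = -7745222481$ ($v = \left(-145320 + 95499\right) \left(393 + 155068\right) = \left(-49821\right) 155461 = -7745222481$)
$\frac{1}{g{\left(S{\left(18 \right)} \right)} + \left(v - 236044\right)} = \frac{1}{- 3 \left(2 + 18\right)^{2} - 7745458525} = \frac{1}{- 3 \cdot 20^{2} - 7745458525} = \frac{1}{\left(-3\right) 400 - 7745458525} = \frac{1}{-1200 - 7745458525} = \frac{1}{-7745459725} = - \frac{1}{7745459725}$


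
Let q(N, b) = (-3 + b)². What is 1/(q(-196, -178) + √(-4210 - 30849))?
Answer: 32761/1073318180 - I*√35059/1073318180 ≈ 3.0523e-5 - 1.7445e-7*I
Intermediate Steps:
1/(q(-196, -178) + √(-4210 - 30849)) = 1/((-3 - 178)² + √(-4210 - 30849)) = 1/((-181)² + √(-35059)) = 1/(32761 + I*√35059)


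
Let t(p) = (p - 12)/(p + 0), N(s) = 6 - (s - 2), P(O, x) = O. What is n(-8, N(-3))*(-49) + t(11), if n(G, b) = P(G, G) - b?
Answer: 10240/11 ≈ 930.91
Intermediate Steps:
N(s) = 8 - s (N(s) = 6 - (-2 + s) = 6 + (2 - s) = 8 - s)
t(p) = (-12 + p)/p
n(G, b) = G - b
n(-8, N(-3))*(-49) + t(11) = (-8 - (8 - 1*(-3)))*(-49) + (-12 + 11)/11 = (-8 - (8 + 3))*(-49) + (1/11)*(-1) = (-8 - 1*11)*(-49) - 1/11 = (-8 - 11)*(-49) - 1/11 = -19*(-49) - 1/11 = 931 - 1/11 = 10240/11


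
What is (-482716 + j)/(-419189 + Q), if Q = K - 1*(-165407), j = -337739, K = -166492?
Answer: 820455/420274 ≈ 1.9522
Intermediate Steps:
Q = -1085 (Q = -166492 - 1*(-165407) = -166492 + 165407 = -1085)
(-482716 + j)/(-419189 + Q) = (-482716 - 337739)/(-419189 - 1085) = -820455/(-420274) = -820455*(-1/420274) = 820455/420274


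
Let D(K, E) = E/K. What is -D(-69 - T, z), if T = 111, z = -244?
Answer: -61/45 ≈ -1.3556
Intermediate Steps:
-D(-69 - T, z) = -(-244)/(-69 - 1*111) = -(-244)/(-69 - 111) = -(-244)/(-180) = -(-244)*(-1)/180 = -1*61/45 = -61/45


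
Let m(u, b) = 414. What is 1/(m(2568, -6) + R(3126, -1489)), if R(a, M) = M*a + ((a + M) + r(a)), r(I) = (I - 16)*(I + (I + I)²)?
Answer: 1/121567206737 ≈ 8.2259e-12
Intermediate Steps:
r(I) = (-16 + I)*(I + 4*I²) (r(I) = (-16 + I)*(I + (2*I)²) = (-16 + I)*(I + 4*I²))
R(a, M) = M + a + M*a + a*(-16 - 63*a + 4*a²) (R(a, M) = M*a + ((a + M) + a*(-16 - 63*a + 4*a²)) = M*a + ((M + a) + a*(-16 - 63*a + 4*a²)) = M*a + (M + a + a*(-16 - 63*a + 4*a²)) = M + a + M*a + a*(-16 - 63*a + 4*a²))
1/(m(2568, -6) + R(3126, -1489)) = 1/(414 + (-1489 + 3126 - 1489*3126 - 1*3126*(16 - 4*3126² + 63*3126))) = 1/(414 + (-1489 + 3126 - 4654614 - 1*3126*(16 - 4*9771876 + 196938))) = 1/(414 + (-1489 + 3126 - 4654614 - 1*3126*(16 - 39087504 + 196938))) = 1/(414 + (-1489 + 3126 - 4654614 - 1*3126*(-38890550))) = 1/(414 + (-1489 + 3126 - 4654614 + 121571859300)) = 1/(414 + 121567206323) = 1/121567206737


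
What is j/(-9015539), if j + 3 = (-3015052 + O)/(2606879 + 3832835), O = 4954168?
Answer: 8690013/29028746357923 ≈ 2.9936e-7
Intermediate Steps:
j = -8690013/3219857 (j = -3 + (-3015052 + 4954168)/(2606879 + 3832835) = -3 + 1939116/6439714 = -3 + 1939116*(1/6439714) = -3 + 969558/3219857 = -8690013/3219857 ≈ -2.6989)
j/(-9015539) = -8690013/3219857/(-9015539) = -8690013/3219857*(-1/9015539) = 8690013/29028746357923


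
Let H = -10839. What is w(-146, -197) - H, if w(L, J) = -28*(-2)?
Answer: 10895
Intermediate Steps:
w(L, J) = 56
w(-146, -197) - H = 56 - 1*(-10839) = 56 + 10839 = 10895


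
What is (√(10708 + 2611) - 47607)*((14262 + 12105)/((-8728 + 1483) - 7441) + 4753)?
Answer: -474547874991/2098 + 69776191*√13319/14686 ≈ -2.2564e+8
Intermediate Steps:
(√(10708 + 2611) - 47607)*((14262 + 12105)/((-8728 + 1483) - 7441) + 4753) = (√13319 - 47607)*(26367/(-7245 - 7441) + 4753) = (-47607 + √13319)*(26367/(-14686) + 4753) = (-47607 + √13319)*(26367*(-1/14686) + 4753) = (-47607 + √13319)*(-26367/14686 + 4753) = (-47607 + √13319)*(69776191/14686) = -474547874991/2098 + 69776191*√13319/14686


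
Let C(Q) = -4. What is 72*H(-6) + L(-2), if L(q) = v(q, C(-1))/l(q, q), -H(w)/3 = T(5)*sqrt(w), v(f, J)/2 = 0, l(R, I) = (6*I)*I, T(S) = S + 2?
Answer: -1512*I*sqrt(6) ≈ -3703.6*I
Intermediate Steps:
T(S) = 2 + S
l(R, I) = 6*I**2
v(f, J) = 0 (v(f, J) = 2*0 = 0)
H(w) = -21*sqrt(w) (H(w) = -3*(2 + 5)*sqrt(w) = -21*sqrt(w))
L(q) = 0 (L(q) = 0/((6*q**2)) = 0*(1/(6*q**2)) = 0)
72*H(-6) + L(-2) = 72*(-21*I*sqrt(6)) + 0 = -1512*I*sqrt(6) + 0 = -1512*I*sqrt(6)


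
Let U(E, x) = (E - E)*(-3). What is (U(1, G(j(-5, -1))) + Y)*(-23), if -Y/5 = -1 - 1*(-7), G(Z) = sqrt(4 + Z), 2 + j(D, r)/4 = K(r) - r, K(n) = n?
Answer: 690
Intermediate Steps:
j(D, r) = -8 (j(D, r) = -8 + 4*(r - r) = -8 + 4*0 = -8 + 0 = -8)
Y = -30 (Y = -5*(-1 - 1*(-7)) = -5*(-1 + 7) = -5*6 = -30)
U(E, x) = 0 (U(E, x) = 0*(-3) = 0)
(U(1, G(j(-5, -1))) + Y)*(-23) = (0 - 30)*(-23) = -30*(-23) = 690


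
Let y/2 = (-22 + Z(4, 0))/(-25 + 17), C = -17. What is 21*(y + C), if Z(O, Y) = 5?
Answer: -1071/4 ≈ -267.75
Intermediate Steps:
y = 17/4 (y = 2*((-22 + 5)/(-25 + 17)) = 2*(-17/(-8)) = 2*(-17*(-⅛)) = 2*(17/8) = 17/4 ≈ 4.2500)
21*(y + C) = 21*(17/4 - 17) = 21*(-51/4) = -1071/4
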